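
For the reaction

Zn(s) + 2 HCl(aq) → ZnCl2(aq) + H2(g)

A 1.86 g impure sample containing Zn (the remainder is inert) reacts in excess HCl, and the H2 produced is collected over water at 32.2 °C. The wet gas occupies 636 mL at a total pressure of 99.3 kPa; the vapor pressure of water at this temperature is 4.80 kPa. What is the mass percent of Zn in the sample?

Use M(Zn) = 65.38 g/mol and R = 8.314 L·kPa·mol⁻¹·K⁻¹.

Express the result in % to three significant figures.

P(H2) = 99.3 − 4.80 = 94.50 kPa
n(H2) = PV/RT = (94.50 × 0.6360) / (8.314 × 305.35) = 0.02367 mol
n(Zn) = (1/1) × 0.02367 = 0.02367 mol
m(Zn) = 0.02367 × 65.38 = 1.548 g
%Zn = 1.548 / 1.86 × 100 = 83.23%

83.2 %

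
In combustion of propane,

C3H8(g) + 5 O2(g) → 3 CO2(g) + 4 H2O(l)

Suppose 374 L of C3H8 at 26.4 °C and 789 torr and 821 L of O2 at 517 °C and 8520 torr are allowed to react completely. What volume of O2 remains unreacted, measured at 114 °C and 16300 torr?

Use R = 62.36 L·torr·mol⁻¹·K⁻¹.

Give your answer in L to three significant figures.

93.3 L

n(C3H8) = PV/RT = (789 × 374) / (62.36 × 299.55) = 15.80 mol
n(O2) = PV/RT = (8520 × 821) / (62.36 × 790.15) = 142.0 mol
For 15.80 mol C3H8, stoichiometry requires (5/1) × 15.80 = 79.00 mol O2; 142.0 mol is available, so C3H8 is limiting.
n(O2) consumed = (5/1) × 15.80 = 79.00 mol; remaining = 142.0 − 79.00 = 63.00 mol
V(O2) = nRT/P = 63.00 × 62.36 × 387.15 / 16300 = 93.31 L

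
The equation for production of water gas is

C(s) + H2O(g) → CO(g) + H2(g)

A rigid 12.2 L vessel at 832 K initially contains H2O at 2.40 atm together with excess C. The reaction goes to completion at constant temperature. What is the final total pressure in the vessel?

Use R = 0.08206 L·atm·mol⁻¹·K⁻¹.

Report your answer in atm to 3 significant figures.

4.80 atm

Rigid vessel, constant T ⇒ P scales with total gas moles (1 → 2).
P_final = (2/1) × 2.40 = 4.800 atm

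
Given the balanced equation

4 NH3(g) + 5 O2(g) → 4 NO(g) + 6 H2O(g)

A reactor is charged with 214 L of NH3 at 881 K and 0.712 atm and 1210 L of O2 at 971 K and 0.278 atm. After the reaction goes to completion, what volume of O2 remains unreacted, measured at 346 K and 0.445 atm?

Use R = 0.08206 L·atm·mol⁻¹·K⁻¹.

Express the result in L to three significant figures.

101 L

n(NH3) = PV/RT = (0.712 × 214) / (0.08206 × 881) = 2.108 mol
n(O2) = PV/RT = (0.278 × 1210) / (0.08206 × 971) = 4.222 mol
For 2.108 mol NH3, stoichiometry requires (5/4) × 2.108 = 2.635 mol O2; 4.222 mol is available, so NH3 is limiting.
n(O2) consumed = (5/4) × 2.108 = 2.635 mol; remaining = 4.222 − 2.635 = 1.587 mol
V(O2) = nRT/P = 1.587 × 0.08206 × 346 / 0.445 = 101.3 L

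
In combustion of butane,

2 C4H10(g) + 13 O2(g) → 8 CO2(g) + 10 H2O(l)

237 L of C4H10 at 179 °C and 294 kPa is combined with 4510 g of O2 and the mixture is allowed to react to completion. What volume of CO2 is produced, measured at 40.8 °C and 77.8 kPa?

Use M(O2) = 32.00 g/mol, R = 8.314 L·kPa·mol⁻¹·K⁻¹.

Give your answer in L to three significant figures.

n(C4H10) = PV/RT = (294 × 237) / (8.314 × 452.15) = 18.54 mol
n(O2) = 4510 / 32.00 = 140.9 mol
For 18.54 mol C4H10, stoichiometry requires (13/2) × 18.54 = 120.5 mol O2; 140.9 mol is available, so C4H10 is limiting.
n(CO2) = (8/2) × 18.54 = 74.16 mol
V(CO2) = nRT/P = 74.16 × 8.314 × 313.95 / 77.8 = 2488 L

2490 L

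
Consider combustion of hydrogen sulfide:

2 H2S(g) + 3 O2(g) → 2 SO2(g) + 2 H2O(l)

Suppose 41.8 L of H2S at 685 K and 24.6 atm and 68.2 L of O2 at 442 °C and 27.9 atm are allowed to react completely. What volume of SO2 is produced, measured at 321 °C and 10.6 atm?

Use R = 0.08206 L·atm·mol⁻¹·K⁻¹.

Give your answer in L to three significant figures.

84.1 L

n(H2S) = PV/RT = (24.6 × 41.8) / (0.08206 × 685) = 18.29 mol
n(O2) = PV/RT = (27.9 × 68.2) / (0.08206 × 715.15) = 32.42 mol
For 18.29 mol H2S, stoichiometry requires (3/2) × 18.29 = 27.43 mol O2; 32.42 mol is available, so H2S is limiting.
n(SO2) = (2/2) × 18.29 = 18.29 mol
V(SO2) = nRT/P = 18.29 × 0.08206 × 594.15 / 10.6 = 84.13 L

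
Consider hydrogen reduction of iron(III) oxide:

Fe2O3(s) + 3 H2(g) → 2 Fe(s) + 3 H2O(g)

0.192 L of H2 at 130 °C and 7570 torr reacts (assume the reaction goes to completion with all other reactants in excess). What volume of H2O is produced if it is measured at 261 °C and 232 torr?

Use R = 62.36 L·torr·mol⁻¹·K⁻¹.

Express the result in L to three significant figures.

n(H2) = PV/RT = (7570 × 0.192) / (62.36 × 403.15) = 0.05781 mol
n(H2O) = (3/3) × 0.05781 = 0.05781 mol
V = nRT/P = 0.05781 × 62.36 × 534.15 / 232 = 8.300 L

8.30 L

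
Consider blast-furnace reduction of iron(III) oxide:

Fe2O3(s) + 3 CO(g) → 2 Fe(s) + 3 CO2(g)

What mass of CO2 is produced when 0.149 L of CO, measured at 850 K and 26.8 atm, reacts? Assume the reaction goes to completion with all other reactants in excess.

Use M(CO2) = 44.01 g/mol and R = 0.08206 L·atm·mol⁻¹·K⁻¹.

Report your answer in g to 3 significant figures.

2.52 g

n(CO) = PV/RT = (26.8 × 0.149) / (0.08206 × 850) = 0.05725 mol
n(CO2) = (3/3) × 0.05725 = 0.05725 mol
m(CO2) = 0.05725 × 44.01 = 2.520 g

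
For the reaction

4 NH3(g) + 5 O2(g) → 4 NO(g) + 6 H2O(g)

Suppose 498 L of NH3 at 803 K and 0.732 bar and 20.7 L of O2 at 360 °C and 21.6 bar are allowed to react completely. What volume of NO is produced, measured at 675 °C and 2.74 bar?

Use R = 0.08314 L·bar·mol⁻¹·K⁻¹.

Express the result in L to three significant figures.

n(NH3) = PV/RT = (0.732 × 498) / (0.08314 × 803) = 5.460 mol
n(O2) = PV/RT = (21.6 × 20.7) / (0.08314 × 633.15) = 8.494 mol
For 5.460 mol NH3, stoichiometry requires (5/4) × 5.460 = 6.825 mol O2; 8.494 mol is available, so NH3 is limiting.
n(NO) = (4/4) × 5.460 = 5.460 mol
V(NO) = nRT/P = 5.460 × 0.08314 × 948.15 / 2.74 = 157.1 L

157 L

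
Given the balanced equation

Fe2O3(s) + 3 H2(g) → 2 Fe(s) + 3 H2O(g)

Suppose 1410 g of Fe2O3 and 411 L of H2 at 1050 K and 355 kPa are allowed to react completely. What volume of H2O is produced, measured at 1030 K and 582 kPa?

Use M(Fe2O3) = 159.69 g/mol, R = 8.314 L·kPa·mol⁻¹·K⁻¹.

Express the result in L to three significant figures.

n(Fe2O3) = 1410 / 159.69 = 8.830 mol
n(H2) = PV/RT = (355 × 411) / (8.314 × 1050) = 16.71 mol
For 8.830 mol Fe2O3, stoichiometry requires (3/1) × 8.830 = 26.49 mol H2; 16.71 mol is available, so H2 is limiting.
n(H2O) = (3/3) × 16.71 = 16.71 mol
V(H2O) = nRT/P = 16.71 × 8.314 × 1030 / 582 = 245.9 L

246 L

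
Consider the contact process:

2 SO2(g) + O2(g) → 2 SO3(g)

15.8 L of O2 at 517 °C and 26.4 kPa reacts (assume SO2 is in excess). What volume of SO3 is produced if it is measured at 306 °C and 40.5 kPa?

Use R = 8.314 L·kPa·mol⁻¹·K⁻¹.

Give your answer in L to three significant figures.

n(O2) = PV/RT = (26.4 × 15.8) / (8.314 × 790.15) = 0.06350 mol
n(SO3) = (2/1) × 0.06350 = 0.1270 mol
V = nRT/P = 0.1270 × 8.314 × 579.15 / 40.5 = 15.10 L

15.1 L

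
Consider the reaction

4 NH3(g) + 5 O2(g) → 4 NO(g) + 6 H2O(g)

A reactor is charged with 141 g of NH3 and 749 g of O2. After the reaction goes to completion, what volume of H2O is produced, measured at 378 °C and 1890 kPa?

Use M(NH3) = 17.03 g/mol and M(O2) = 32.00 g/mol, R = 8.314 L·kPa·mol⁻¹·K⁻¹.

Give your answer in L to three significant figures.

n(NH3) = 141 / 17.03 = 8.280 mol
n(O2) = 749 / 32.00 = 23.41 mol
For 8.280 mol NH3, stoichiometry requires (5/4) × 8.280 = 10.35 mol O2; 23.41 mol is available, so NH3 is limiting.
n(H2O) = (6/4) × 8.280 = 12.42 mol
V(H2O) = nRT/P = 12.42 × 8.314 × 651.15 / 1890 = 35.58 L

35.6 L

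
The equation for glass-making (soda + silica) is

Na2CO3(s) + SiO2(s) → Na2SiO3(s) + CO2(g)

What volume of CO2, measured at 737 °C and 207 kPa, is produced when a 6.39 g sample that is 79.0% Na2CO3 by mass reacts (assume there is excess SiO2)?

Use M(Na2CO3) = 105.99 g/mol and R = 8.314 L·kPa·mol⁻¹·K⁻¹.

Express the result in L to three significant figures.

1.93 L

mass of Na2CO3 = 6.39 × 79.0/100 = 5.048 g
n(Na2CO3) = 5.048 / 105.99 = 0.04763 mol
n(CO2) = (1/1) × 0.04763 = 0.04763 mol
V = nRT/P = 0.04763 × 8.314 × 1010.15 / 207 = 1.932 L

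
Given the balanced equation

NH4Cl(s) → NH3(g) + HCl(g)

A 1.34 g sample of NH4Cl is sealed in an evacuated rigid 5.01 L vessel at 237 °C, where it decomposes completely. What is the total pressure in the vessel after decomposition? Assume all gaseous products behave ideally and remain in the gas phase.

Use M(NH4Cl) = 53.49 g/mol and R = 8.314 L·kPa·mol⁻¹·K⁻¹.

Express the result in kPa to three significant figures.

n(NH4Cl) = 1.34 / 53.49 = 0.02505 mol
n(gas produced) = (2/1) × 0.02505 = 0.05010 mol
P = nRT/V = 0.05010 × 8.314 × 510.15 / 5.01 = 42.41 kPa

42.4 kPa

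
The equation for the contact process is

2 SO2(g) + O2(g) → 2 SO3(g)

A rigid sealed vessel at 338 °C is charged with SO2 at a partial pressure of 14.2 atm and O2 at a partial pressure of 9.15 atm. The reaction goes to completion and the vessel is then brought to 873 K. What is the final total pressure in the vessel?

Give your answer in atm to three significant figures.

Because the vessel is rigid and T is held at 338 °C, work the stoichiometry in partial pressures (P_i = n_iRT/V).
P(O2) required for 14.2 atm of SO2 = (1/2) × 14.2 = 7.100 atm; available 9.15 atm, so SO2 is limiting.
P(O2) remaining = 9.15 − (1/2) × 14.2 = 2.050 atm
P(gaseous products) = (2)/2 × 14.2 = 14.20 atm
P_total at 338 °C = 2.050 + 14.20 = 16.25 atm
Scaling to 873 K: P = 16.25 × 873/611.15 = 23.21 atm

23.2 atm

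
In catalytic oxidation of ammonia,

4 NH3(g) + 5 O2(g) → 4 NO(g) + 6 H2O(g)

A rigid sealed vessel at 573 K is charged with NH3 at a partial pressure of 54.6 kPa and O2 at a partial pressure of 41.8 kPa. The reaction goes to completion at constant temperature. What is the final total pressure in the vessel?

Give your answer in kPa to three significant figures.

Because the vessel is rigid and T is held at 573 K, work the stoichiometry in partial pressures (P_i = n_iRT/V).
P(O2) required for 54.6 kPa of NH3 = (5/4) × 54.6 = 68.25 kPa; available 41.8 kPa, so O2 is limiting.
P(NH3) remaining = 54.6 − (4/5) × 41.8 = 21.16 kPa
P(gaseous products) = (4+6)/5 × 41.8 = 83.60 kPa
P_total at 573 K = 21.16 + 83.60 = 104.8 kPa

105 kPa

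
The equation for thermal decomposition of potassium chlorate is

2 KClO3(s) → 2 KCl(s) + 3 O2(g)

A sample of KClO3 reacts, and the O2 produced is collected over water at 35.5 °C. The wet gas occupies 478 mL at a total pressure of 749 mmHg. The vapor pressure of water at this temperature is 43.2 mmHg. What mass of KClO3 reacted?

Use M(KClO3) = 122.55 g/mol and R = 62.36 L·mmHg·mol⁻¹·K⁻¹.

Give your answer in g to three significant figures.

P(O2) = 749 − 43.2 = 705.8 mmHg
n(O2) = PV/RT = (705.8 × 0.4780) / (62.36 × 308.65) = 0.01753 mol
n(KClO3) = (2/3) × 0.01753 = 0.01169 mol
m(KClO3) = 0.01169 × 122.55 = 1.433 g

1.43 g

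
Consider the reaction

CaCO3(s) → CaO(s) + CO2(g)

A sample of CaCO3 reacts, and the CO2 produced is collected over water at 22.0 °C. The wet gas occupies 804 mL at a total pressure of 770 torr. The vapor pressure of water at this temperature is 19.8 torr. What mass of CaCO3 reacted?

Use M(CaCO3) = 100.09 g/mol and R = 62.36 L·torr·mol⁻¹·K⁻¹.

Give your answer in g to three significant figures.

P(CO2) = 770 − 19.8 = 750.2 torr
n(CO2) = PV/RT = (750.2 × 0.8040) / (62.36 × 295.15) = 0.03277 mol
n(CaCO3) = (1/1) × 0.03277 = 0.03277 mol
m(CaCO3) = 0.03277 × 100.09 = 3.280 g

3.28 g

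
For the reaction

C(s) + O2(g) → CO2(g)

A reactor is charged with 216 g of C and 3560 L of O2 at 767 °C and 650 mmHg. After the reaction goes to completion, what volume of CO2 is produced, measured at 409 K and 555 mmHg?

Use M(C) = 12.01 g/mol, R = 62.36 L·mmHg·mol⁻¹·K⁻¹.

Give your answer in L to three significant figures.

827 L

n(C) = 216 / 12.01 = 17.99 mol
n(O2) = PV/RT = (650 × 3560) / (62.36 × 1040.15) = 35.67 mol
For 17.99 mol C, stoichiometry requires (1/1) × 17.99 = 17.99 mol O2; 35.67 mol is available, so C is limiting.
n(CO2) = (1/1) × 17.99 = 17.99 mol
V(CO2) = nRT/P = 17.99 × 62.36 × 409 / 555 = 826.7 L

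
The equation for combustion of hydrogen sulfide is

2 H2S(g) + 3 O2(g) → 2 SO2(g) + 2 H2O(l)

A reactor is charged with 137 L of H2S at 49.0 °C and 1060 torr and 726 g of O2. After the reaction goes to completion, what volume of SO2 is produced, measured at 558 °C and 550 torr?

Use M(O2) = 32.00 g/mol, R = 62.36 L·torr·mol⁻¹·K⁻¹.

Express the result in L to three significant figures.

681 L

n(H2S) = PV/RT = (1060 × 137) / (62.36 × 322.15) = 7.229 mol
n(O2) = 726 / 32.00 = 22.69 mol
For 7.229 mol H2S, stoichiometry requires (3/2) × 7.229 = 10.84 mol O2; 22.69 mol is available, so H2S is limiting.
n(SO2) = (2/2) × 7.229 = 7.229 mol
V(SO2) = nRT/P = 7.229 × 62.36 × 831.15 / 550 = 681.2 L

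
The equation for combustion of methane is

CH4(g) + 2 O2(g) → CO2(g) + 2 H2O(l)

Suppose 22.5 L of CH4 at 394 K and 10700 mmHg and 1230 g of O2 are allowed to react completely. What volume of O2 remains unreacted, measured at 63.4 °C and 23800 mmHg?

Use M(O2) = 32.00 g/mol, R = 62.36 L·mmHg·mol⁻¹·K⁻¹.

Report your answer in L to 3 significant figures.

16.6 L

n(CH4) = PV/RT = (10700 × 22.5) / (62.36 × 394) = 9.799 mol
n(O2) = 1230 / 32.00 = 38.44 mol
For 9.799 mol CH4, stoichiometry requires (2/1) × 9.799 = 19.60 mol O2; 38.44 mol is available, so CH4 is limiting.
n(O2) consumed = (2/1) × 9.799 = 19.60 mol; remaining = 38.44 − 19.60 = 18.84 mol
V(O2) = nRT/P = 18.84 × 62.36 × 336.55 / 23800 = 16.61 L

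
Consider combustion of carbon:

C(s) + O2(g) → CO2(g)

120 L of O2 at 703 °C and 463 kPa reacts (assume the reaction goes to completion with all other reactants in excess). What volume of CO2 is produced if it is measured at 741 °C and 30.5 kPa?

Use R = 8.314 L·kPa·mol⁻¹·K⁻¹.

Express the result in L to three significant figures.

n(O2) = PV/RT = (463 × 120) / (8.314 × 976.15) = 6.846 mol
n(CO2) = (1/1) × 6.846 = 6.846 mol
V = nRT/P = 6.846 × 8.314 × 1014.15 / 30.5 = 1893 L

1890 L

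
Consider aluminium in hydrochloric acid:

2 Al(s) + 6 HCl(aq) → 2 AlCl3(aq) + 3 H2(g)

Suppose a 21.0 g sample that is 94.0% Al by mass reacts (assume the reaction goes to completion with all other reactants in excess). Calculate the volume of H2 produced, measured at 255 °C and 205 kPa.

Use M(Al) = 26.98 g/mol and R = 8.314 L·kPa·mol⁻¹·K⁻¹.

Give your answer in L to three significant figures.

mass of Al = 21.0 × 94.0/100 = 19.74 g
n(Al) = 19.74 / 26.98 = 0.7317 mol
n(H2) = (3/2) × 0.7317 = 1.098 mol
V = nRT/P = 1.098 × 8.314 × 528.15 / 205 = 23.52 L

23.5 L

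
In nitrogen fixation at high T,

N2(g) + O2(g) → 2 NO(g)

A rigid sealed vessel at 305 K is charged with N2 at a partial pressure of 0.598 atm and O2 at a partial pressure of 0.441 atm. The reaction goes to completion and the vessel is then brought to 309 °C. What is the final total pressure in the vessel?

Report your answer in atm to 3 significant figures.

1.98 atm

At constant V, partial pressures at 305 K are proportional to moles, so apply stoichiometry directly to pressures.
P(O2) required for 0.598 atm of N2 = (1/1) × 0.598 = 0.5980 atm; available 0.441 atm, so O2 is limiting.
P(N2) remaining = 0.598 − (1/1) × 0.441 = 0.1570 atm
P(gaseous products) = (2)/1 × 0.441 = 0.8820 atm
P_total at 305 K = 0.1570 + 0.8820 = 1.039 atm
Scaling to 309 °C: P = 1.039 × 582.15/305 = 1.983 atm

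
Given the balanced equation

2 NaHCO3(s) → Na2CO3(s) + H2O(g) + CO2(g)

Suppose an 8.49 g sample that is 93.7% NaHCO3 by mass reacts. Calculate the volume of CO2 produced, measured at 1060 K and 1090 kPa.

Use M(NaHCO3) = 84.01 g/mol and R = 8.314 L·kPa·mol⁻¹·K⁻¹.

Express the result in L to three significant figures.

mass of NaHCO3 = 8.49 × 93.7/100 = 7.955 g
n(NaHCO3) = 7.955 / 84.01 = 0.09469 mol
n(CO2) = (1/2) × 0.09469 = 0.04734 mol
V = nRT/P = 0.04734 × 8.314 × 1060 / 1090 = 0.3828 L

0.383 L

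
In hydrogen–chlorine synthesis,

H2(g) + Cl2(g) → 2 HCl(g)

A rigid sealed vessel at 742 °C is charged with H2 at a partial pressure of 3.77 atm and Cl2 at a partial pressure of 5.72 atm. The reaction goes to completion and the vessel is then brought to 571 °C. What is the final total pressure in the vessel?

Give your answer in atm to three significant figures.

7.89 atm

At constant V, partial pressures at 742 °C are proportional to moles, so apply stoichiometry directly to pressures.
P(Cl2) required for 3.77 atm of H2 = (1/1) × 3.77 = 3.770 atm; available 5.72 atm, so H2 is limiting.
P(Cl2) remaining = 5.72 − (1/1) × 3.77 = 1.950 atm
P(gaseous products) = (2)/1 × 3.77 = 7.540 atm
P_total at 742 °C = 1.950 + 7.540 = 9.490 atm
Scaling to 571 °C: P = 9.490 × 844.15/1015.15 = 7.891 atm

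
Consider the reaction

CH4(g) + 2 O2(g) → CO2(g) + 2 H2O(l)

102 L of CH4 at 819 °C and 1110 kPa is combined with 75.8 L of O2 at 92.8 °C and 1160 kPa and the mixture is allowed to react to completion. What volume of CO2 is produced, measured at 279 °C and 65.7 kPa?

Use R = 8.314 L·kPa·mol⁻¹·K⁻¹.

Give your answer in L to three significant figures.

n(CH4) = PV/RT = (1110 × 102) / (8.314 × 1092.15) = 12.47 mol
n(O2) = PV/RT = (1160 × 75.8) / (8.314 × 365.95) = 28.90 mol
For 12.47 mol CH4, stoichiometry requires (2/1) × 12.47 = 24.94 mol O2; 28.90 mol is available, so CH4 is limiting.
n(CO2) = (1/1) × 12.47 = 12.47 mol
V(CO2) = nRT/P = 12.47 × 8.314 × 552.15 / 65.7 = 871.3 L

871 L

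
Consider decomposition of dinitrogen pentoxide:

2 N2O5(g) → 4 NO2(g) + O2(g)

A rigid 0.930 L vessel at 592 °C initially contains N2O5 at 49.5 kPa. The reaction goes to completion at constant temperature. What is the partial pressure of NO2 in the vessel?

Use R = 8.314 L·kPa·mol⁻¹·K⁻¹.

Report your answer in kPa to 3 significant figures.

n(N2O5)₀ = PV/RT = (49.5 × 0.930) / (8.314 × 865.15) = 0.006400 mol
n(NO2) = (4/2) × 0.006400 = 0.01280 mol
P(NO2) = nRT/V = 0.01280 × 8.314 × 865.15 / 0.930 = 99.00 kPa

99.0 kPa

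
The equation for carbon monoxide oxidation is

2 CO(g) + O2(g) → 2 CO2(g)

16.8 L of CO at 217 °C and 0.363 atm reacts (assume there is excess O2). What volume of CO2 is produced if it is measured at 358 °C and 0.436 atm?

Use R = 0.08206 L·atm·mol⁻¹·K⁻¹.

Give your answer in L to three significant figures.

n(CO) = PV/RT = (0.363 × 16.8) / (0.08206 × 490.15) = 0.1516 mol
n(CO2) = (2/2) × 0.1516 = 0.1516 mol
V = nRT/P = 0.1516 × 0.08206 × 631.15 / 0.436 = 18.01 L

18.0 L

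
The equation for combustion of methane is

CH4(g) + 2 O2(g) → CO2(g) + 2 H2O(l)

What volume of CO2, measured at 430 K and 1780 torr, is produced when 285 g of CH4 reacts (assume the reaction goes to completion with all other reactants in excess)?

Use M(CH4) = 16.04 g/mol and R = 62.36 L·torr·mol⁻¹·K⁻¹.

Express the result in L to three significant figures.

n(CH4) = 285.0 / 16.04 = 17.77 mol
n(CO2) = (1/1) × 17.77 = 17.77 mol
V = nRT/P = 17.77 × 62.36 × 430 / 1780 = 267.7 L

268 L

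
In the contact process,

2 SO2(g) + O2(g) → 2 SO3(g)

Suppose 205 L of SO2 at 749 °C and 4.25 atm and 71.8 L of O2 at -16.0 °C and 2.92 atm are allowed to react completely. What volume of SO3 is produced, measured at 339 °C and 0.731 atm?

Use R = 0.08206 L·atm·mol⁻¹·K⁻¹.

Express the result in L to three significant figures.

714 L

n(SO2) = PV/RT = (4.25 × 205) / (0.08206 × 1022.15) = 10.39 mol
n(O2) = PV/RT = (2.92 × 71.8) / (0.08206 × 257.15) = 9.935 mol
For 10.39 mol SO2, stoichiometry requires (1/2) × 10.39 = 5.195 mol O2; 9.935 mol is available, so SO2 is limiting.
n(SO3) = (2/2) × 10.39 = 10.39 mol
V(SO3) = nRT/P = 10.39 × 0.08206 × 612.15 / 0.731 = 714.0 L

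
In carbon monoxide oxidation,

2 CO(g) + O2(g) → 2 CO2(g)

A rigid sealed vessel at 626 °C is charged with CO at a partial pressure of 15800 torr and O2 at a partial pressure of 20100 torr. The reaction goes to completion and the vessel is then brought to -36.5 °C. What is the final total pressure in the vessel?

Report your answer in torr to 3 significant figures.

Because the vessel is rigid and T is held at 626 °C, work the stoichiometry in partial pressures (P_i = n_iRT/V).
P(O2) required for 15800 torr of CO = (1/2) × 15800 = 7900 torr; available 20100 torr, so CO is limiting.
P(O2) remaining = 20100 − (1/2) × 15800 = 12200 torr
P(gaseous products) = (2)/2 × 15800 = 15800 torr
P_total at 626 °C = 12200 + 15800 = 28000 torr
Scaling to -36.5 °C: P = 28000 × 236.65/899.15 = 7369 torr

7370 torr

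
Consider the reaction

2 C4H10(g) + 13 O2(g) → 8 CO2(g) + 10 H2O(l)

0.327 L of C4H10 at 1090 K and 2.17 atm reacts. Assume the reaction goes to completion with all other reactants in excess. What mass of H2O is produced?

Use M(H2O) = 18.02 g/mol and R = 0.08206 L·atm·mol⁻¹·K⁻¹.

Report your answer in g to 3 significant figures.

n(C4H10) = PV/RT = (2.17 × 0.327) / (0.08206 × 1090) = 0.007933 mol
n(H2O) = (10/2) × 0.007933 = 0.03967 mol
m(H2O) = 0.03967 × 18.02 = 0.7149 g

0.715 g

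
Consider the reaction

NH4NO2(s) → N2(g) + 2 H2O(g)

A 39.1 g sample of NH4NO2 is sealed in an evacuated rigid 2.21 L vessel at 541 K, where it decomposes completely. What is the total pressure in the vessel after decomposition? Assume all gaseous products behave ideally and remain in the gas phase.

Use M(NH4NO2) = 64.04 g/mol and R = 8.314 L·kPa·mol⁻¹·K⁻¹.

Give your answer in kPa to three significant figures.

3730 kPa

n(NH4NO2) = 39.1 / 64.04 = 0.6106 mol
n(gas produced) = (3/1) × 0.6106 = 1.832 mol
P = nRT/V = 1.832 × 8.314 × 541 / 2.21 = 3729 kPa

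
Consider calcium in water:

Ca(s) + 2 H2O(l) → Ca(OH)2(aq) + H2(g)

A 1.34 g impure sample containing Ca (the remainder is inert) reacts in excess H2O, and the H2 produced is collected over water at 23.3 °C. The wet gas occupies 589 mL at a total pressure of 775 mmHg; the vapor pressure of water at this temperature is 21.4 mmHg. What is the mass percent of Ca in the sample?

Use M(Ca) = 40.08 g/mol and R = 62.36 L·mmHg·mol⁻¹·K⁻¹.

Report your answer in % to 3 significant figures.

71.8 %

P(H2) = 775 − 21.4 = 753.6 mmHg
n(H2) = PV/RT = (753.6 × 0.5890) / (62.36 × 296.45) = 0.02401 mol
n(Ca) = (1/1) × 0.02401 = 0.02401 mol
m(Ca) = 0.02401 × 40.08 = 0.9623 g
%Ca = 0.9623 / 1.34 × 100 = 71.81%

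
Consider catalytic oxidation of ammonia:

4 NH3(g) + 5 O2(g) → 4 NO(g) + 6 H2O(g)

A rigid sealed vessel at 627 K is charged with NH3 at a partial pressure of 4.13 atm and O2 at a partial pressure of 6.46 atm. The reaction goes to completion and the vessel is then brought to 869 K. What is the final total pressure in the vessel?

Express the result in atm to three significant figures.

With V and T fixed, P_i ∝ n_i, so the mole ratios apply directly to partial pressures at 627 K.
P(O2) required for 4.13 atm of NH3 = (5/4) × 4.13 = 5.162 atm; available 6.46 atm, so NH3 is limiting.
P(O2) remaining = 6.46 − (5/4) × 4.13 = 1.298 atm
P(gaseous products) = (4+6)/4 × 4.13 = 10.32 atm
P_total at 627 K = 1.298 + 10.32 = 11.62 atm
Scaling to 869 K: P = 11.62 × 869/627 = 16.10 atm

16.1 atm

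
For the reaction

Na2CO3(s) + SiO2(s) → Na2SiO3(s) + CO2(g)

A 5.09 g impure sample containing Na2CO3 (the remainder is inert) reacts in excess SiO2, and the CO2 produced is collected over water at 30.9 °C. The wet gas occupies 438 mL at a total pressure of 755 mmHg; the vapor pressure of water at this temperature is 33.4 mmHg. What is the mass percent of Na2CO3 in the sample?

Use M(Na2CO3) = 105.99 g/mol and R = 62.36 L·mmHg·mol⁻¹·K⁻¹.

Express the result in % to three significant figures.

P(CO2) = 755 − 33.4 = 721.6 mmHg
n(CO2) = PV/RT = (721.6 × 0.4380) / (62.36 × 304.05) = 0.01667 mol
n(Na2CO3) = (1/1) × 0.01667 = 0.01667 mol
m(Na2CO3) = 0.01667 × 105.99 = 1.767 g
%Na2CO3 = 1.767 / 5.09 × 100 = 34.72%

34.7 %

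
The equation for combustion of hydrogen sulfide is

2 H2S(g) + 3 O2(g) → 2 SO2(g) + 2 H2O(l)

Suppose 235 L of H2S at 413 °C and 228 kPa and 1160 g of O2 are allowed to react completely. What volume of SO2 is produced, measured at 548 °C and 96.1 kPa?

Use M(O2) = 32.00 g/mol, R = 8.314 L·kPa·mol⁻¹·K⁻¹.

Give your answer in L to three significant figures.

n(H2S) = PV/RT = (228 × 235) / (8.314 × 686.15) = 9.392 mol
n(O2) = 1160 / 32.00 = 36.25 mol
For 9.392 mol H2S, stoichiometry requires (3/2) × 9.392 = 14.09 mol O2; 36.25 mol is available, so H2S is limiting.
n(SO2) = (2/2) × 9.392 = 9.392 mol
V(SO2) = nRT/P = 9.392 × 8.314 × 821.15 / 96.1 = 667.2 L

667 L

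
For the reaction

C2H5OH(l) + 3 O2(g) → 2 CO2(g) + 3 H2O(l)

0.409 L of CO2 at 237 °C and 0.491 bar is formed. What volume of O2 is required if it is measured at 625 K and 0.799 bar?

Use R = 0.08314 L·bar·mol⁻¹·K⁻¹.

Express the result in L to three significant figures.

n(CO2) = PV/RT = (0.491 × 0.409) / (0.08314 × 510.15) = 0.004735 mol
n(O2) = (3/2) × 0.004735 = 0.007102 mol
V = nRT/P = 0.007102 × 0.08314 × 625 / 0.799 = 0.4619 L

0.462 L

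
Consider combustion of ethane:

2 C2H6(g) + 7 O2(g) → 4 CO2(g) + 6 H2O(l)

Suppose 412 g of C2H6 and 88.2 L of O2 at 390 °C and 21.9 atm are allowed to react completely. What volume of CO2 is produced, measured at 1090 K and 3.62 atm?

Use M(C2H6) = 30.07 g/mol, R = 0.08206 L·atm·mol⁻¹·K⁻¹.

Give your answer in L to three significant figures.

501 L

n(C2H6) = 412 / 30.07 = 13.70 mol
n(O2) = PV/RT = (21.9 × 88.2) / (0.08206 × 663.15) = 35.50 mol
For 13.70 mol C2H6, stoichiometry requires (7/2) × 13.70 = 47.95 mol O2; 35.50 mol is available, so O2 is limiting.
n(CO2) = (4/7) × 35.50 = 20.29 mol
V(CO2) = nRT/P = 20.29 × 0.08206 × 1090 / 3.62 = 501.3 L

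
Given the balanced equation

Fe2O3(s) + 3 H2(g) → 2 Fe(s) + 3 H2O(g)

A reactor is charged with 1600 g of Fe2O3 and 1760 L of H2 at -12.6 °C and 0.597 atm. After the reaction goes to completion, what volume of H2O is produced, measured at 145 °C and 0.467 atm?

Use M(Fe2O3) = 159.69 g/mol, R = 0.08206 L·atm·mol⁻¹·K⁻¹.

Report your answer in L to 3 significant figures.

n(Fe2O3) = 1600 / 159.69 = 10.02 mol
n(H2) = PV/RT = (0.597 × 1760) / (0.08206 × 260.55) = 49.14 mol
For 10.02 mol Fe2O3, stoichiometry requires (3/1) × 10.02 = 30.06 mol H2; 49.14 mol is available, so Fe2O3 is limiting.
n(H2O) = (3/1) × 10.02 = 30.06 mol
V(H2O) = nRT/P = 30.06 × 0.08206 × 418.15 / 0.467 = 2209 L

2210 L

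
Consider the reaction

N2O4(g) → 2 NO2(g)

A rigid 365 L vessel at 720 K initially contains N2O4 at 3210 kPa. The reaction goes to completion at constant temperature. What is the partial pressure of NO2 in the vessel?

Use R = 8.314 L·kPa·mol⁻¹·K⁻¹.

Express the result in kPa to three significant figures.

6420 kPa

n(N2O4)₀ = PV/RT = (3210 × 365) / (8.314 × 720) = 195.7 mol
n(NO2) = (2/1) × 195.7 = 391.4 mol
P(NO2) = nRT/V = 391.4 × 8.314 × 720 / 365 = 6419 kPa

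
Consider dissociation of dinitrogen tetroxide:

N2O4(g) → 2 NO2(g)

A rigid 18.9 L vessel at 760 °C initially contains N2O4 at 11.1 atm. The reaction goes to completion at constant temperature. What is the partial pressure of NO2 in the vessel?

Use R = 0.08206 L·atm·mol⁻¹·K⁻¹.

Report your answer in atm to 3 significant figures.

22.2 atm

n(N2O4)₀ = PV/RT = (11.1 × 18.9) / (0.08206 × 1033.15) = 2.475 mol
n(NO2) = (2/1) × 2.475 = 4.950 mol
P(NO2) = nRT/V = 4.950 × 0.08206 × 1033.15 / 18.9 = 22.20 atm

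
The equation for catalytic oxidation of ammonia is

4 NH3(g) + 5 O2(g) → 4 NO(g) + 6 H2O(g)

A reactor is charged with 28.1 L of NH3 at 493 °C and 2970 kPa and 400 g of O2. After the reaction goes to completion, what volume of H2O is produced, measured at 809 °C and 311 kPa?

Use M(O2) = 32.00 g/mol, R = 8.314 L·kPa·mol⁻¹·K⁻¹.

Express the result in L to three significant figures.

434 L

n(NH3) = PV/RT = (2970 × 28.1) / (8.314 × 766.15) = 13.10 mol
n(O2) = 400 / 32.00 = 12.50 mol
For 13.10 mol NH3, stoichiometry requires (5/4) × 13.10 = 16.38 mol O2; 12.50 mol is available, so O2 is limiting.
n(H2O) = (6/5) × 12.50 = 15.00 mol
V(H2O) = nRT/P = 15.00 × 8.314 × 1082.15 / 311 = 433.9 L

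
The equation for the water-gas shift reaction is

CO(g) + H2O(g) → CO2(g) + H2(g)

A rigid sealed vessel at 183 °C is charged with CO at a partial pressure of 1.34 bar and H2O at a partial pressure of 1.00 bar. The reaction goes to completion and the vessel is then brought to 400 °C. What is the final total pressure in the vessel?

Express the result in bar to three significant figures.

3.45 bar

With V and T fixed, P_i ∝ n_i, so the mole ratios apply directly to partial pressures at 183 °C.
P(H2O) required for 1.34 bar of CO = (1/1) × 1.34 = 1.340 bar; available 1.00 bar, so H2O is limiting.
P(CO) remaining = 1.34 − (1/1) × 1.00 = 0.3400 bar
P(gaseous products) = (1+1)/1 × 1.00 = 2.000 bar
P_total at 183 °C = 0.3400 + 2.000 = 2.340 bar
Scaling to 400 °C: P = 2.340 × 673.15/456.15 = 3.453 bar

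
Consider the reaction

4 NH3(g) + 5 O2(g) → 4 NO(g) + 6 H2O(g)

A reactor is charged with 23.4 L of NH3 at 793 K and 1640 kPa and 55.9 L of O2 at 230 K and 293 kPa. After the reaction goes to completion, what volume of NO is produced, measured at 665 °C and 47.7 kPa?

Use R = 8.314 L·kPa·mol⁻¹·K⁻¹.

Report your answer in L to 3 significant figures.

952 L

n(NH3) = PV/RT = (1640 × 23.4) / (8.314 × 793) = 5.821 mol
n(O2) = PV/RT = (293 × 55.9) / (8.314 × 230) = 8.565 mol
For 5.821 mol NH3, stoichiometry requires (5/4) × 5.821 = 7.276 mol O2; 8.565 mol is available, so NH3 is limiting.
n(NO) = (4/4) × 5.821 = 5.821 mol
V(NO) = nRT/P = 5.821 × 8.314 × 938.15 / 47.7 = 951.8 L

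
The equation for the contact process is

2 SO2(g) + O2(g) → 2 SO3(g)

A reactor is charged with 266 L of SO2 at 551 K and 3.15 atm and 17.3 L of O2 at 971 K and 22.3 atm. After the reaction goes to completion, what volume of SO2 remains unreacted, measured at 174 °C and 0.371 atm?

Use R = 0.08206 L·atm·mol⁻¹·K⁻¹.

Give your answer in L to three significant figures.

n(SO2) = PV/RT = (3.15 × 266) / (0.08206 × 551) = 18.53 mol
n(O2) = PV/RT = (22.3 × 17.3) / (0.08206 × 971) = 4.842 mol
For 18.53 mol SO2, stoichiometry requires (1/2) × 18.53 = 9.265 mol O2; 4.842 mol is available, so O2 is limiting.
n(SO2) consumed = (2/1) × 4.842 = 9.684 mol; remaining = 18.53 − 9.684 = 8.846 mol
V(SO2) = nRT/P = 8.846 × 0.08206 × 447.15 / 0.371 = 874.9 L

875 L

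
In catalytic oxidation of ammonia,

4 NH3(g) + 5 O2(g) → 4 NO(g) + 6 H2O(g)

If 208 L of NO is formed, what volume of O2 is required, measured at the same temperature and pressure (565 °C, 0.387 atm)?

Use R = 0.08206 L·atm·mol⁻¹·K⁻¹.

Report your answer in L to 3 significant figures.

At constant T and P, gas volumes are in the mole ratio: V(O2) = (5/4) × 208 = 260.0 L

260 L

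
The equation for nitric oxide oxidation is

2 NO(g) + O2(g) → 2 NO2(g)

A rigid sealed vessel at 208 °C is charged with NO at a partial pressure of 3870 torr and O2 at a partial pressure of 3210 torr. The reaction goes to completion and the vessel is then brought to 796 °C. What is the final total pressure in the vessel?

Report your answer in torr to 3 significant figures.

Because the vessel is rigid and T is held at 208 °C, work the stoichiometry in partial pressures (P_i = n_iRT/V).
P(O2) required for 3870 torr of NO = (1/2) × 3870 = 1935 torr; available 3210 torr, so NO is limiting.
P(O2) remaining = 3210 − (1/2) × 3870 = 1275 torr
P(gaseous products) = (2)/2 × 3870 = 3870 torr
P_total at 208 °C = 1275 + 3870 = 5145 torr
Scaling to 796 °C: P = 5145 × 1069.15/481.15 = 11430 torr

11400 torr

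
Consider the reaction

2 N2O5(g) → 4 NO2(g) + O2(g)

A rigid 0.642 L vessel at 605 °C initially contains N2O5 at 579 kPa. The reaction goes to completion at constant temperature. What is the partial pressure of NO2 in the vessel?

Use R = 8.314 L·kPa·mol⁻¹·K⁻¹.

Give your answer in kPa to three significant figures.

n(N2O5)₀ = PV/RT = (579 × 0.642) / (8.314 × 878.15) = 0.05091 mol
n(NO2) = (4/2) × 0.05091 = 0.1018 mol
P(NO2) = nRT/V = 0.1018 × 8.314 × 878.15 / 0.642 = 1158 kPa

1160 kPa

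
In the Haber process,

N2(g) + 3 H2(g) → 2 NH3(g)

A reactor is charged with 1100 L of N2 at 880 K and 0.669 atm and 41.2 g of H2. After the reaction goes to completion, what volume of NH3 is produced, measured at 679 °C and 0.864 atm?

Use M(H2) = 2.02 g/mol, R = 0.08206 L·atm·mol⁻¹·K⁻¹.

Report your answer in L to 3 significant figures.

1230 L

n(N2) = PV/RT = (0.669 × 1100) / (0.08206 × 880) = 10.19 mol
n(H2) = 41.2 / 2.02 = 20.40 mol
For 10.19 mol N2, stoichiometry requires (3/1) × 10.19 = 30.57 mol H2; 20.40 mol is available, so H2 is limiting.
n(NH3) = (2/3) × 20.40 = 13.60 mol
V(NH3) = nRT/P = 13.60 × 0.08206 × 952.15 / 0.864 = 1230 L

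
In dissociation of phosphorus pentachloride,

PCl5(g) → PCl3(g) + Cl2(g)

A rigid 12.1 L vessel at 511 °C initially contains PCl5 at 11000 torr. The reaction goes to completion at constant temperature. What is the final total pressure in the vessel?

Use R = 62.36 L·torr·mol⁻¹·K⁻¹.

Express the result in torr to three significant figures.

Rigid vessel, constant T ⇒ P scales with total gas moles (1 → 2).
P_final = (2/1) × 11000 = 22000 torr

22000 torr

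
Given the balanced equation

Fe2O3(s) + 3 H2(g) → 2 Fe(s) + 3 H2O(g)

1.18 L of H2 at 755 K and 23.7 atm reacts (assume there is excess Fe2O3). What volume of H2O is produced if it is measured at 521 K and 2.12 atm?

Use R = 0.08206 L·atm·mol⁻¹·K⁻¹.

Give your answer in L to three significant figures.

9.10 L

n(H2) = PV/RT = (23.7 × 1.18) / (0.08206 × 755) = 0.4514 mol
n(H2O) = (3/3) × 0.4514 = 0.4514 mol
V = nRT/P = 0.4514 × 0.08206 × 521 / 2.12 = 9.103 L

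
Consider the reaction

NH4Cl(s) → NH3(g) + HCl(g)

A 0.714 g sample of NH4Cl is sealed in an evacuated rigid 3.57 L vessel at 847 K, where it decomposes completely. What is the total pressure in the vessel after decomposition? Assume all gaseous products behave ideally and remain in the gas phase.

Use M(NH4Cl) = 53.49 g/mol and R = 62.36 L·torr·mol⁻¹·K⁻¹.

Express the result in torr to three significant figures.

395 torr

n(NH4Cl) = 0.714 / 53.49 = 0.01335 mol
n(gas produced) = (2/1) × 0.01335 = 0.02670 mol
P = nRT/V = 0.02670 × 62.36 × 847 / 3.57 = 395.0 torr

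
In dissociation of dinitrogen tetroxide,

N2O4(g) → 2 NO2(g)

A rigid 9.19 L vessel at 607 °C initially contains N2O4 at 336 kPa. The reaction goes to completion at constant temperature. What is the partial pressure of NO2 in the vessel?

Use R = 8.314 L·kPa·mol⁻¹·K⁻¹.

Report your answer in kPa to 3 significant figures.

n(N2O4)₀ = PV/RT = (336 × 9.19) / (8.314 × 880.15) = 0.4220 mol
n(NO2) = (2/1) × 0.4220 = 0.8440 mol
P(NO2) = nRT/V = 0.8440 × 8.314 × 880.15 / 9.19 = 672.0 kPa

672 kPa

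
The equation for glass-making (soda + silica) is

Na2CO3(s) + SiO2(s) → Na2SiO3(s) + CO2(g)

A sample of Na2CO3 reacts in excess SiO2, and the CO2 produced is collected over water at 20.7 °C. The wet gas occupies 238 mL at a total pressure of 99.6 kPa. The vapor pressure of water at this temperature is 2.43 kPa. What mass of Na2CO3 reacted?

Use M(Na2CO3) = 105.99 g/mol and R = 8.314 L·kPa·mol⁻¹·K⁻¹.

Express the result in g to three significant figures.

1.00 g

P(CO2) = 99.6 − 2.43 = 97.17 kPa
n(CO2) = PV/RT = (97.17 × 0.2380) / (8.314 × 293.85) = 0.009466 mol
n(Na2CO3) = (1/1) × 0.009466 = 0.009466 mol
m(Na2CO3) = 0.009466 × 105.99 = 1.003 g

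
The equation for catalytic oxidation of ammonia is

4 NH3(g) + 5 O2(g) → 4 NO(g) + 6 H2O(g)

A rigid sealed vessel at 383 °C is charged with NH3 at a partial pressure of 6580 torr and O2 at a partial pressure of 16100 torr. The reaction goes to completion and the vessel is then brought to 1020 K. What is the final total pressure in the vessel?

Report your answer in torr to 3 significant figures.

37800 torr

With V and T fixed, P_i ∝ n_i, so the mole ratios apply directly to partial pressures at 383 °C.
P(O2) required for 6580 torr of NH3 = (5/4) × 6580 = 8225 torr; available 16100 torr, so NH3 is limiting.
P(O2) remaining = 16100 − (5/4) × 6580 = 7875 torr
P(gaseous products) = (4+6)/4 × 6580 = 16450 torr
P_total at 383 °C = 7875 + 16450 = 24320 torr
Scaling to 1020 K: P = 24320 × 1020/656.15 = 37810 torr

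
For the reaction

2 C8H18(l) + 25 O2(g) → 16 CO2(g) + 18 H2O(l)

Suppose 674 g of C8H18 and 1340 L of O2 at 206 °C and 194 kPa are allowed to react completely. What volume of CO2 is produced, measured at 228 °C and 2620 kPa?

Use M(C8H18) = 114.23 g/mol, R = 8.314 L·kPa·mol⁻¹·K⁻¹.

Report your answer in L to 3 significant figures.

66.4 L

n(C8H18) = 674 / 114.23 = 5.900 mol
n(O2) = PV/RT = (194 × 1340) / (8.314 × 479.15) = 65.26 mol
For 5.900 mol C8H18, stoichiometry requires (25/2) × 5.900 = 73.75 mol O2; 65.26 mol is available, so O2 is limiting.
n(CO2) = (16/25) × 65.26 = 41.77 mol
V(CO2) = nRT/P = 41.77 × 8.314 × 501.15 / 2620 = 66.43 L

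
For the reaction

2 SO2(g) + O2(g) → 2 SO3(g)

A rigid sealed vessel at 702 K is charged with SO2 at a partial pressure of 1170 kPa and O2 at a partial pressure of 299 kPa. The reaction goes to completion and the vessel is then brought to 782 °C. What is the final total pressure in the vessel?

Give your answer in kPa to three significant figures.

With V and T fixed, P_i ∝ n_i, so the mole ratios apply directly to partial pressures at 702 K.
P(O2) required for 1170 kPa of SO2 = (1/2) × 1170 = 585.0 kPa; available 299 kPa, so O2 is limiting.
P(SO2) remaining = 1170 − (2/1) × 299 = 572.0 kPa
P(gaseous products) = (2)/1 × 299 = 598.0 kPa
P_total at 702 K = 572.0 + 598.0 = 1170 kPa
Scaling to 782 °C: P = 1170 × 1055.15/702 = 1759 kPa

1760 kPa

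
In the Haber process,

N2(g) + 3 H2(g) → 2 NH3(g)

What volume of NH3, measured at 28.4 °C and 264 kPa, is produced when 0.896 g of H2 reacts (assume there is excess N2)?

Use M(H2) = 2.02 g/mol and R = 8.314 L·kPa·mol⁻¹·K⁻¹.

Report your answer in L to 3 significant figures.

2.81 L

n(H2) = 0.8960 / 2.02 = 0.4436 mol
n(NH3) = (2/3) × 0.4436 = 0.2957 mol
V = nRT/P = 0.2957 × 8.314 × 301.55 / 264 = 2.808 L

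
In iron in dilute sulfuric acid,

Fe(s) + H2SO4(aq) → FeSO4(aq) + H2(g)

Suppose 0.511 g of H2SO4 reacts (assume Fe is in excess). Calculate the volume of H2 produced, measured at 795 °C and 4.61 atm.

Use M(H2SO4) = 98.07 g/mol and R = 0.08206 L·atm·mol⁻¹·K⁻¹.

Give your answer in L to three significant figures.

n(H2SO4) = 0.5110 / 98.07 = 0.005211 mol
n(H2) = (1/1) × 0.005211 = 0.005211 mol
V = nRT/P = 0.005211 × 0.08206 × 1068.15 / 4.61 = 0.09908 L

0.0991 L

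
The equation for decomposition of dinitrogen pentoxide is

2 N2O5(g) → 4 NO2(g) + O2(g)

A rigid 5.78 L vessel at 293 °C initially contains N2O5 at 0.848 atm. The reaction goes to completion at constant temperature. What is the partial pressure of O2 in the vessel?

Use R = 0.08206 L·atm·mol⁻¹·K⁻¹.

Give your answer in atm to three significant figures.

n(N2O5)₀ = PV/RT = (0.848 × 5.78) / (0.08206 × 566.15) = 0.1055 mol
n(O2) = (1/2) × 0.1055 = 0.05275 mol
P(O2) = nRT/V = 0.05275 × 0.08206 × 566.15 / 5.78 = 0.4240 atm

0.424 atm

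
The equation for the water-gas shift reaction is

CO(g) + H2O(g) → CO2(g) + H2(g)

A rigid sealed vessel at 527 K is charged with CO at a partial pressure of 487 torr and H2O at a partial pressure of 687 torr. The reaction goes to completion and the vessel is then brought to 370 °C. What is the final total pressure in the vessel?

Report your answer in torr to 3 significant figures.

1430 torr

Because the vessel is rigid and T is held at 527 K, work the stoichiometry in partial pressures (P_i = n_iRT/V).
P(H2O) required for 487 torr of CO = (1/1) × 487 = 487.0 torr; available 687 torr, so CO is limiting.
P(H2O) remaining = 687 − (1/1) × 487 = 200.0 torr
P(gaseous products) = (1+1)/1 × 487 = 974.0 torr
P_total at 527 K = 200.0 + 974.0 = 1174 torr
Scaling to 370 °C: P = 1174 × 643.15/527 = 1433 torr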